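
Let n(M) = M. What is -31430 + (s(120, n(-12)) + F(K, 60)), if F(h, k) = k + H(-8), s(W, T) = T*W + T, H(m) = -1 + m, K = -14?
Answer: -32831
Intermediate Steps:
s(W, T) = T + T*W
F(h, k) = -9 + k (F(h, k) = k + (-1 - 8) = k - 9 = -9 + k)
-31430 + (s(120, n(-12)) + F(K, 60)) = -31430 + (-12*(1 + 120) + (-9 + 60)) = -31430 + (-12*121 + 51) = -31430 + (-1452 + 51) = -31430 - 1401 = -32831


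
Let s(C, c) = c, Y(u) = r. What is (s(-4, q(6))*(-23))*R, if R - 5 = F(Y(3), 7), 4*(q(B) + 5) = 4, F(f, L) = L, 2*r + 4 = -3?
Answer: 1104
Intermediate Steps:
r = -7/2 (r = -2 + (1/2)*(-3) = -2 - 3/2 = -7/2 ≈ -3.5000)
Y(u) = -7/2
q(B) = -4 (q(B) = -5 + (1/4)*4 = -5 + 1 = -4)
R = 12 (R = 5 + 7 = 12)
(s(-4, q(6))*(-23))*R = -4*(-23)*12 = 92*12 = 1104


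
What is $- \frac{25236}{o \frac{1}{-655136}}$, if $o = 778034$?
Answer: $\frac{8266506048}{389017} \approx 21250.0$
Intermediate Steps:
$- \frac{25236}{o \frac{1}{-655136}} = - \frac{25236}{778034 \frac{1}{-655136}} = - \frac{25236}{778034 \left(- \frac{1}{655136}\right)} = - \frac{25236}{- \frac{389017}{327568}} = \left(-25236\right) \left(- \frac{327568}{389017}\right) = \frac{8266506048}{389017}$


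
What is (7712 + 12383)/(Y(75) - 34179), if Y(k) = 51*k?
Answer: -20095/30354 ≈ -0.66202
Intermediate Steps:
(7712 + 12383)/(Y(75) - 34179) = (7712 + 12383)/(51*75 - 34179) = 20095/(3825 - 34179) = 20095/(-30354) = 20095*(-1/30354) = -20095/30354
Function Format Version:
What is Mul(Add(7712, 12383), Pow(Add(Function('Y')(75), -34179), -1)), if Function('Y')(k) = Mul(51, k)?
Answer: Rational(-20095, 30354) ≈ -0.66202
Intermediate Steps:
Mul(Add(7712, 12383), Pow(Add(Function('Y')(75), -34179), -1)) = Mul(Add(7712, 12383), Pow(Add(Mul(51, 75), -34179), -1)) = Mul(20095, Pow(Add(3825, -34179), -1)) = Mul(20095, Pow(-30354, -1)) = Mul(20095, Rational(-1, 30354)) = Rational(-20095, 30354)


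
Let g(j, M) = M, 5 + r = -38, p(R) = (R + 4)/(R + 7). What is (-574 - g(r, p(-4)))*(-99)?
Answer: 56826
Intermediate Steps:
p(R) = (4 + R)/(7 + R)
r = -43 (r = -5 - 38 = -43)
(-574 - g(r, p(-4)))*(-99) = (-574 - (4 - 4)/(7 - 4))*(-99) = (-574 - 0/3)*(-99) = (-574 - 1*0)*(-99) = (-574 + 0)*(-99) = -574*(-99) = 56826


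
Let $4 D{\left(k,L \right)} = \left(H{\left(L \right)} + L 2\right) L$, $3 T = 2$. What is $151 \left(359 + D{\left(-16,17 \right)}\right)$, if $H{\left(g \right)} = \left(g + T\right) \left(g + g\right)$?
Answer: $\frac{1384519}{3} \approx 4.6151 \cdot 10^{5}$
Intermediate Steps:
$T = \frac{2}{3}$ ($T = \frac{1}{3} \cdot 2 = \frac{2}{3} \approx 0.66667$)
$H{\left(g \right)} = 2 g \left(\frac{2}{3} + g\right)$ ($H{\left(g \right)} = \left(g + \frac{2}{3}\right) \left(g + g\right) = \left(\frac{2}{3} + g\right) 2 g = 2 g \left(\frac{2}{3} + g\right)$)
$D{\left(k,L \right)} = \frac{L \left(2 L + \frac{2 L \left(2 + 3 L\right)}{3}\right)}{4}$ ($D{\left(k,L \right)} = \frac{\left(\frac{2 L \left(2 + 3 L\right)}{3} + L 2\right) L}{4} = \frac{\left(\frac{2 L \left(2 + 3 L\right)}{3} + 2 L\right) L}{4} = \frac{\left(2 L + \frac{2 L \left(2 + 3 L\right)}{3}\right) L}{4} = \frac{L \left(2 L + \frac{2 L \left(2 + 3 L\right)}{3}\right)}{4}$)
$151 \left(359 + D{\left(-16,17 \right)}\right) = 151 \left(359 + \frac{17^{2} \left(5 + 3 \cdot 17\right)}{6}\right) = 151 \left(359 + \frac{1}{6} \cdot 289 \left(5 + 51\right)\right) = 151 \left(359 + \frac{1}{6} \cdot 289 \cdot 56\right) = 151 \left(359 + \frac{8092}{3}\right) = 151 \cdot \frac{9169}{3} = \frac{1384519}{3}$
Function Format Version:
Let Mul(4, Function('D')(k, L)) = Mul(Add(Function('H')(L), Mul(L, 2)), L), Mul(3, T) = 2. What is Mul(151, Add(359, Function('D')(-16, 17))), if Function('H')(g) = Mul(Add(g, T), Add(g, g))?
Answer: Rational(1384519, 3) ≈ 4.6151e+5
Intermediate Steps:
T = Rational(2, 3) (T = Mul(Rational(1, 3), 2) = Rational(2, 3) ≈ 0.66667)
Function('H')(g) = Mul(2, g, Add(Rational(2, 3), g)) (Function('H')(g) = Mul(Add(g, Rational(2, 3)), Add(g, g)) = Mul(Add(Rational(2, 3), g), Mul(2, g)) = Mul(2, g, Add(Rational(2, 3), g)))
Function('D')(k, L) = Mul(Rational(1, 4), L, Add(Mul(2, L), Mul(Rational(2, 3), L, Add(2, Mul(3, L))))) (Function('D')(k, L) = Mul(Rational(1, 4), Mul(Add(Mul(Rational(2, 3), L, Add(2, Mul(3, L))), Mul(L, 2)), L)) = Mul(Rational(1, 4), Mul(Add(Mul(Rational(2, 3), L, Add(2, Mul(3, L))), Mul(2, L)), L)) = Mul(Rational(1, 4), Mul(Add(Mul(2, L), Mul(Rational(2, 3), L, Add(2, Mul(3, L)))), L)) = Mul(Rational(1, 4), Mul(L, Add(Mul(2, L), Mul(Rational(2, 3), L, Add(2, Mul(3, L)))))) = Mul(Rational(1, 4), L, Add(Mul(2, L), Mul(Rational(2, 3), L, Add(2, Mul(3, L))))))
Mul(151, Add(359, Function('D')(-16, 17))) = Mul(151, Add(359, Mul(Rational(1, 6), Pow(17, 2), Add(5, Mul(3, 17))))) = Mul(151, Add(359, Mul(Rational(1, 6), 289, Add(5, 51)))) = Mul(151, Add(359, Mul(Rational(1, 6), 289, 56))) = Mul(151, Add(359, Rational(8092, 3))) = Mul(151, Rational(9169, 3)) = Rational(1384519, 3)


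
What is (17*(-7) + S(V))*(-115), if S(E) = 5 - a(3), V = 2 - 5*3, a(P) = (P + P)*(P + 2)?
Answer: 16560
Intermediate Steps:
a(P) = 2*P*(2 + P) (a(P) = (2*P)*(2 + P) = 2*P*(2 + P))
V = -13 (V = 2 - 15 = -13)
S(E) = -25 (S(E) = 5 - 2*3*(2 + 3) = 5 - 2*3*5 = 5 - 1*30 = 5 - 30 = -25)
(17*(-7) + S(V))*(-115) = (17*(-7) - 25)*(-115) = (-119 - 25)*(-115) = -144*(-115) = 16560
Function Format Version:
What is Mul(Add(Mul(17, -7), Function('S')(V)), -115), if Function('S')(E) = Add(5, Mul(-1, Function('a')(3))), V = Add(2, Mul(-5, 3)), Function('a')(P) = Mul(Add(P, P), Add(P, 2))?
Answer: 16560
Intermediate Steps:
Function('a')(P) = Mul(2, P, Add(2, P)) (Function('a')(P) = Mul(Mul(2, P), Add(2, P)) = Mul(2, P, Add(2, P)))
V = -13 (V = Add(2, -15) = -13)
Function('S')(E) = -25 (Function('S')(E) = Add(5, Mul(-1, Mul(2, 3, Add(2, 3)))) = Add(5, Mul(-1, Mul(2, 3, 5))) = Add(5, Mul(-1, 30)) = Add(5, -30) = -25)
Mul(Add(Mul(17, -7), Function('S')(V)), -115) = Mul(Add(Mul(17, -7), -25), -115) = Mul(Add(-119, -25), -115) = Mul(-144, -115) = 16560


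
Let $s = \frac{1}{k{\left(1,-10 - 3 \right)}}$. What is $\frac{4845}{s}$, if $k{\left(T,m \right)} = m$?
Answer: $-62985$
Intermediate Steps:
$s = - \frac{1}{13}$ ($s = \frac{1}{-10 - 3} = \frac{1}{-13} = - \frac{1}{13} \approx -0.076923$)
$\frac{4845}{s} = \frac{4845}{- \frac{1}{13}} = 4845 \left(-13\right) = -62985$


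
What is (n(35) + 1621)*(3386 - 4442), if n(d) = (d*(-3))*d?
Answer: 2169024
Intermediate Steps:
n(d) = -3*d² (n(d) = (-3*d)*d = -3*d²)
(n(35) + 1621)*(3386 - 4442) = (-3*35² + 1621)*(3386 - 4442) = (-3*1225 + 1621)*(-1056) = (-3675 + 1621)*(-1056) = -2054*(-1056) = 2169024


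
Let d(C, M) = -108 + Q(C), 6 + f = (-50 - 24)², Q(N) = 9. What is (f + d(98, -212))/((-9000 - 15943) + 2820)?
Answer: -5371/22123 ≈ -0.24278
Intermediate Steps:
f = 5470 (f = -6 + (-50 - 24)² = -6 + (-74)² = -6 + 5476 = 5470)
d(C, M) = -99 (d(C, M) = -108 + 9 = -99)
(f + d(98, -212))/((-9000 - 15943) + 2820) = (5470 - 99)/((-9000 - 15943) + 2820) = 5371/(-24943 + 2820) = 5371/(-22123) = 5371*(-1/22123) = -5371/22123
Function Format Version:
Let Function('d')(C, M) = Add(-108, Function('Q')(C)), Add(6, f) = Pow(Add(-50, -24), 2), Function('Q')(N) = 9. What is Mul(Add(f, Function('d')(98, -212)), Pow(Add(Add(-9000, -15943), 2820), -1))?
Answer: Rational(-5371, 22123) ≈ -0.24278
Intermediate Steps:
f = 5470 (f = Add(-6, Pow(Add(-50, -24), 2)) = Add(-6, Pow(-74, 2)) = Add(-6, 5476) = 5470)
Function('d')(C, M) = -99 (Function('d')(C, M) = Add(-108, 9) = -99)
Mul(Add(f, Function('d')(98, -212)), Pow(Add(Add(-9000, -15943), 2820), -1)) = Mul(Add(5470, -99), Pow(Add(Add(-9000, -15943), 2820), -1)) = Mul(5371, Pow(Add(-24943, 2820), -1)) = Mul(5371, Pow(-22123, -1)) = Mul(5371, Rational(-1, 22123)) = Rational(-5371, 22123)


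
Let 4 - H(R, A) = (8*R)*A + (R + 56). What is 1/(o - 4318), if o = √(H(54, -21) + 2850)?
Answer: -2159/9316654 - √2954/9316654 ≈ -0.00023757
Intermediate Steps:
H(R, A) = -52 - R - 8*A*R (H(R, A) = 4 - ((8*R)*A + (R + 56)) = 4 - (8*A*R + (56 + R)) = 4 - (56 + R + 8*A*R) = 4 + (-56 - R - 8*A*R) = -52 - R - 8*A*R)
o = 2*√2954 (o = √((-52 - 1*54 - 8*(-21)*54) + 2850) = √((-52 - 54 + 9072) + 2850) = √(8966 + 2850) = √11816 = 2*√2954 ≈ 108.70)
1/(o - 4318) = 1/(2*√2954 - 4318) = 1/(-4318 + 2*√2954)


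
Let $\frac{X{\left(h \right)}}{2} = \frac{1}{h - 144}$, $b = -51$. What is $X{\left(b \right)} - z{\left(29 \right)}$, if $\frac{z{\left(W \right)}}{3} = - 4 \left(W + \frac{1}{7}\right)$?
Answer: $\frac{477346}{1365} \approx 349.7$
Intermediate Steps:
$X{\left(h \right)} = \frac{2}{-144 + h}$ ($X{\left(h \right)} = \frac{2}{h - 144} = \frac{2}{-144 + h}$)
$z{\left(W \right)} = - \frac{12}{7} - 12 W$ ($z{\left(W \right)} = 3 \left(- 4 \left(W + \frac{1}{7}\right)\right) = 3 \left(- 4 \left(\frac{1}{7} + W\right)\right) = 3 \left(- \frac{4}{7} - 4 W\right) = - \frac{12}{7} - 12 W$)
$X{\left(b \right)} - z{\left(29 \right)} = \frac{2}{-144 - 51} - \left(- \frac{12}{7} - 348\right) = \frac{2}{-195} - \left(- \frac{12}{7} - 348\right) = 2 \left(- \frac{1}{195}\right) - - \frac{2448}{7} = - \frac{2}{195} + \frac{2448}{7} = \frac{477346}{1365}$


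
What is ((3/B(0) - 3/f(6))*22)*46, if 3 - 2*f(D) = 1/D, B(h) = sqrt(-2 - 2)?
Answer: -36432/17 - 1518*I ≈ -2143.1 - 1518.0*I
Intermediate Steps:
B(h) = 2*I (B(h) = sqrt(-4) = 2*I)
f(D) = 3/2 - 1/(2*D)
((3/B(0) - 3/f(6))*22)*46 = ((3/((2*I)) - 3*12/(-1 + 3*6))*22)*46 = ((3*(-I/2) - 3*12/(-1 + 18))*22)*46 = ((-3*I/2 - 3/((1/2)*(1/6)*17))*22)*46 = ((-3*I/2 - 3/17/12)*22)*46 = ((-3*I/2 - 3*12/17)*22)*46 = ((-3*I/2 - 36/17)*22)*46 = ((-36/17 - 3*I/2)*22)*46 = (-792/17 - 33*I)*46 = -36432/17 - 1518*I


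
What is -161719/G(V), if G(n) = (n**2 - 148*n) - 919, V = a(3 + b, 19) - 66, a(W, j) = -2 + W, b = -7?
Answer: -161719/14921 ≈ -10.838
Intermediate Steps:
V = -72 (V = (-2 + (3 - 7)) - 66 = (-2 - 4) - 66 = -6 - 66 = -72)
G(n) = -919 + n**2 - 148*n
-161719/G(V) = -161719/(-919 + (-72)**2 - 148*(-72)) = -161719/(-919 + 5184 + 10656) = -161719/14921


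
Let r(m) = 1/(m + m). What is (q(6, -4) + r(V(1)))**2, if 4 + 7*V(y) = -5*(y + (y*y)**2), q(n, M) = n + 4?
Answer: 1521/16 ≈ 95.063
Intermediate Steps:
q(n, M) = 4 + n
V(y) = -4/7 - 5*y/7 - 5*y**4/7 (V(y) = -4/7 + (-5*(y + (y*y)**2))/7 = -4/7 + (-5*(y + (y**2)**2))/7 = -4/7 + (-5*(y + y**4))/7 = -4/7 + (-5*y - 5*y**4)/7 = -4/7 + (-5*y/7 - 5*y**4/7) = -4/7 - 5*y/7 - 5*y**4/7)
r(m) = 1/(2*m)
(q(6, -4) + r(V(1)))**2 = ((4 + 6) + 1/(2*(-4/7 - 5/7*1 - 5/7*1**4)))**2 = (10 + 1/(2*(-4/7 - 5/7 - 5/7*1)))**2 = (10 + 1/(2*(-4/7 - 5/7 - 5/7)))**2 = (10 + (1/2)/(-2))**2 = (10 + (1/2)*(-1/2))**2 = (10 - 1/4)**2 = (39/4)**2 = 1521/16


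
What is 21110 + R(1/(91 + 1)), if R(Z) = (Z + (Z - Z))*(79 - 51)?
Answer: 485537/23 ≈ 21110.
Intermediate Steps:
R(Z) = 28*Z (R(Z) = (Z + 0)*28 = Z*28 = 28*Z)
21110 + R(1/(91 + 1)) = 21110 + 28/(91 + 1) = 21110 + 28/92 = 21110 + 28*(1/92) = 21110 + 7/23 = 485537/23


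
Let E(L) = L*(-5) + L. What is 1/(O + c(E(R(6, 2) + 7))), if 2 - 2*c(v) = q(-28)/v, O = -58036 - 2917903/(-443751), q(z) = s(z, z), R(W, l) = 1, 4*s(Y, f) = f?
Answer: -28400064/1648014074705 ≈ -1.7233e-5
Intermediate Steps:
s(Y, f) = f/4
q(z) = z/4
O = -25750615133/443751 (O = -58036 - 2917903*(-1)/443751 = -58036 - 1*(-2917903/443751) = -58036 + 2917903/443751 = -25750615133/443751 ≈ -58029.)
E(L) = -4*L (E(L) = -5*L + L = -4*L)
c(v) = 1 + 7/(2*v) (c(v) = 1 - (¼)*(-28)/(2*v) = 1 - (-7)/(2*v) = 1 + 7/(2*v))
1/(O + c(E(R(6, 2) + 7))) = 1/(-25750615133/443751 + (7/2 - 4*(1 + 7))/((-4*(1 + 7)))) = 1/(-25750615133/443751 + (7/2 - 4*8)/((-4*8))) = 1/(-25750615133/443751 + (7/2 - 32)/(-32)) = 1/(-25750615133/443751 - 1/32*(-57/2)) = 1/(-25750615133/443751 + 57/64) = 1/(-1648014074705/28400064) = -28400064/1648014074705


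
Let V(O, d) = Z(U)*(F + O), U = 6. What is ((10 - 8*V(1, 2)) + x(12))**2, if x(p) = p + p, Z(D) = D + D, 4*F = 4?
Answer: 24964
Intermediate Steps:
F = 1 (F = (1/4)*4 = 1)
Z(D) = 2*D
x(p) = 2*p
V(O, d) = 12 + 12*O (V(O, d) = (2*6)*(1 + O) = 12*(1 + O) = 12 + 12*O)
((10 - 8*V(1, 2)) + x(12))**2 = ((10 - 8*(12 + 12*1)) + 2*12)**2 = ((10 - 8*(12 + 12)) + 24)**2 = ((10 - 8*24) + 24)**2 = ((10 - 192) + 24)**2 = (-182 + 24)**2 = (-158)**2 = 24964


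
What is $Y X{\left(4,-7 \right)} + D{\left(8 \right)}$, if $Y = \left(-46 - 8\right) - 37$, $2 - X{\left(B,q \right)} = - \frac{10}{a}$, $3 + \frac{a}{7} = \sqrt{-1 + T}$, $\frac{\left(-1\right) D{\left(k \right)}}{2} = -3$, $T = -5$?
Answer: $-150 + \frac{26 i \sqrt{6}}{3} \approx -150.0 + 21.229 i$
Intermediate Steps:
$D{\left(k \right)} = 6$ ($D{\left(k \right)} = \left(-2\right) \left(-3\right) = 6$)
$a = -21 + 7 i \sqrt{6}$ ($a = -21 + 7 \sqrt{-1 - 5} = -21 + 7 \sqrt{-6} = -21 + 7 i \sqrt{6} \approx -21.0 + 17.146 i$)
$X{\left(B,q \right)} = 2 + \frac{10}{-21 + 7 i \sqrt{6}}$ ($X{\left(B,q \right)} = 2 - - \frac{10}{-21 + 7 i \sqrt{6}} = 2 + \frac{10}{-21 + 7 i \sqrt{6}}$)
$Y = -91$ ($Y = -54 - 37 = -91$)
$Y X{\left(4,-7 \right)} + D{\left(8 \right)} = - 91 \left(\frac{12}{7} - \frac{2 i \sqrt{6}}{21}\right) + 6 = \left(-156 + \frac{26 i \sqrt{6}}{3}\right) + 6 = -150 + \frac{26 i \sqrt{6}}{3}$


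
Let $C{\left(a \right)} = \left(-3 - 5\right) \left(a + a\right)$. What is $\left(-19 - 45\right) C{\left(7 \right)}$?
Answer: $7168$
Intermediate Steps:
$C{\left(a \right)} = - 16 a$ ($C{\left(a \right)} = - 8 \cdot 2 a = - 16 a$)
$\left(-19 - 45\right) C{\left(7 \right)} = \left(-19 - 45\right) \left(\left(-16\right) 7\right) = \left(-64\right) \left(-112\right) = 7168$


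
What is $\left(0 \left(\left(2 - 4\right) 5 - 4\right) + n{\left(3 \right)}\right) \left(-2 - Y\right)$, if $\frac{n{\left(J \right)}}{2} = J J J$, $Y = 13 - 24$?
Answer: $486$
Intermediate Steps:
$Y = -11$
$n{\left(J \right)} = 2 J^{3}$ ($n{\left(J \right)} = 2 J J J = 2 J^{2} J = 2 J^{3}$)
$\left(0 \left(\left(2 - 4\right) 5 - 4\right) + n{\left(3 \right)}\right) \left(-2 - Y\right) = \left(0 \left(\left(2 - 4\right) 5 - 4\right) + 2 \cdot 3^{3}\right) \left(-2 - -11\right) = \left(0 \left(\left(2 - 4\right) 5 - 4\right) + 2 \cdot 27\right) \left(-2 + 11\right) = \left(0 \left(\left(-2\right) 5 - 4\right) + 54\right) 9 = \left(0 \left(-10 - 4\right) + 54\right) 9 = \left(0 \left(-14\right) + 54\right) 9 = \left(0 + 54\right) 9 = 54 \cdot 9 = 486$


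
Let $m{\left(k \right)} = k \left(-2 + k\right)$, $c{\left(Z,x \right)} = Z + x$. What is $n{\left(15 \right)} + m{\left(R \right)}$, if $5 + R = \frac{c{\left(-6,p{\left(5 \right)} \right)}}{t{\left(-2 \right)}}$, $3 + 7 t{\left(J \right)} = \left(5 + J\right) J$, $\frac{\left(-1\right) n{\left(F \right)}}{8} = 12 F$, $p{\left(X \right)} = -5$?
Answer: $- \frac{116192}{81} \approx -1434.5$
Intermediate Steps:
$n{\left(F \right)} = - 96 F$ ($n{\left(F \right)} = - 8 \cdot 12 F = - 96 F$)
$t{\left(J \right)} = - \frac{3}{7} + \frac{J \left(5 + J\right)}{7}$ ($t{\left(J \right)} = - \frac{3}{7} + \frac{\left(5 + J\right) J}{7} = - \frac{3}{7} + \frac{J \left(5 + J\right)}{7}$)
$R = \frac{32}{9}$ ($R = -5 + \frac{-6 - 5}{- \frac{3}{7} + \frac{\left(-2\right)^{2}}{7} + \frac{5}{7} \left(-2\right)} = -5 - \frac{11}{- \frac{3}{7} + \frac{1}{7} \cdot 4 - \frac{10}{7}} = -5 - \frac{11}{- \frac{3}{7} + \frac{4}{7} - \frac{10}{7}} = -5 - \frac{11}{- \frac{9}{7}} = -5 - - \frac{77}{9} = -5 + \frac{77}{9} = \frac{32}{9} \approx 3.5556$)
$n{\left(15 \right)} + m{\left(R \right)} = \left(-96\right) 15 + \frac{32 \left(-2 + \frac{32}{9}\right)}{9} = -1440 + \frac{32}{9} \cdot \frac{14}{9} = -1440 + \frac{448}{81} = - \frac{116192}{81}$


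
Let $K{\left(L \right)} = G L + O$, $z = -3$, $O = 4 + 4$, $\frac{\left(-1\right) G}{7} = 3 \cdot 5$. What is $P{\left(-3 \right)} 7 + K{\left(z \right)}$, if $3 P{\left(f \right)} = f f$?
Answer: $344$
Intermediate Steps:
$P{\left(f \right)} = \frac{f^{2}}{3}$ ($P{\left(f \right)} = \frac{f f}{3} = \frac{f^{2}}{3}$)
$G = -105$ ($G = - 7 \cdot 3 \cdot 5 = \left(-7\right) 15 = -105$)
$O = 8$
$K{\left(L \right)} = 8 - 105 L$ ($K{\left(L \right)} = - 105 L + 8 = 8 - 105 L$)
$P{\left(-3 \right)} 7 + K{\left(z \right)} = \frac{\left(-3\right)^{2}}{3} \cdot 7 + \left(8 - -315\right) = \frac{1}{3} \cdot 9 \cdot 7 + \left(8 + 315\right) = 3 \cdot 7 + 323 = 21 + 323 = 344$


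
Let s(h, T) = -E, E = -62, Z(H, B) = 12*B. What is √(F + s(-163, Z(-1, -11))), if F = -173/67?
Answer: √266727/67 ≈ 7.7083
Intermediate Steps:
s(h, T) = 62 (s(h, T) = -1*(-62) = 62)
F = -173/67 (F = -173*1/67 = -173/67 ≈ -2.5821)
√(F + s(-163, Z(-1, -11))) = √(-173/67 + 62) = √(3981/67) = √266727/67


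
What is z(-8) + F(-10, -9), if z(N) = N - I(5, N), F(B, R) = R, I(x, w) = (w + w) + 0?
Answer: -1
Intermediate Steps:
I(x, w) = 2*w (I(x, w) = 2*w + 0 = 2*w)
z(N) = -N (z(N) = N - 2*N = -N)
z(-8) + F(-10, -9) = -1*(-8) - 9 = 8 - 9 = -1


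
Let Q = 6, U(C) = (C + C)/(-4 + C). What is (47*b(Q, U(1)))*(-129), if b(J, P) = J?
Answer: -36378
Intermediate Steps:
U(C) = 2*C/(-4 + C) (U(C) = (2*C)/(-4 + C) = 2*C/(-4 + C))
(47*b(Q, U(1)))*(-129) = (47*6)*(-129) = 282*(-129) = -36378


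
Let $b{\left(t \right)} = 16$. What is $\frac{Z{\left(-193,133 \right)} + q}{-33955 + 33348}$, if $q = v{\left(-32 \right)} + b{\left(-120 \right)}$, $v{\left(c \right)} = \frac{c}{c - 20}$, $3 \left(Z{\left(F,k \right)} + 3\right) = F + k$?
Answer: $\frac{83}{7891} \approx 0.010518$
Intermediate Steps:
$Z{\left(F,k \right)} = -3 + \frac{F}{3} + \frac{k}{3}$ ($Z{\left(F,k \right)} = -3 + \frac{F + k}{3} = -3 + \left(\frac{F}{3} + \frac{k}{3}\right) = -3 + \frac{F}{3} + \frac{k}{3}$)
$v{\left(c \right)} = \frac{c}{-20 + c}$
$q = \frac{216}{13}$ ($q = - \frac{32}{-20 - 32} + 16 = - \frac{32}{-52} + 16 = \left(-32\right) \left(- \frac{1}{52}\right) + 16 = \frac{8}{13} + 16 = \frac{216}{13} \approx 16.615$)
$\frac{Z{\left(-193,133 \right)} + q}{-33955 + 33348} = \frac{\left(-3 + \frac{1}{3} \left(-193\right) + \frac{1}{3} \cdot 133\right) + \frac{216}{13}}{-33955 + 33348} = \frac{\left(-3 - \frac{193}{3} + \frac{133}{3}\right) + \frac{216}{13}}{-607} = \left(-23 + \frac{216}{13}\right) \left(- \frac{1}{607}\right) = \left(- \frac{83}{13}\right) \left(- \frac{1}{607}\right) = \frac{83}{7891}$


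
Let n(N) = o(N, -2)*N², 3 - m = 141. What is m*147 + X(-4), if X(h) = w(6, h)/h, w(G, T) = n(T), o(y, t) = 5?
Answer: -20306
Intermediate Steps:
m = -138 (m = 3 - 1*141 = 3 - 141 = -138)
n(N) = 5*N²
w(G, T) = 5*T²
X(h) = 5*h (X(h) = (5*h²)/h = 5*h)
m*147 + X(-4) = -138*147 + 5*(-4) = -20286 - 20 = -20306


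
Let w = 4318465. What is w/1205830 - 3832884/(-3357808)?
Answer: 478059570961/101223640516 ≈ 4.7228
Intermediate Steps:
w/1205830 - 3832884/(-3357808) = 4318465/1205830 - 3832884/(-3357808) = 4318465*(1/1205830) - 3832884*(-1/3357808) = 863693/241166 + 958221/839452 = 478059570961/101223640516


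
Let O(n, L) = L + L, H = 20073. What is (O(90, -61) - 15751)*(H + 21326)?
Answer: -657126327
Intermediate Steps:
O(n, L) = 2*L
(O(90, -61) - 15751)*(H + 21326) = (2*(-61) - 15751)*(20073 + 21326) = (-122 - 15751)*41399 = -15873*41399 = -657126327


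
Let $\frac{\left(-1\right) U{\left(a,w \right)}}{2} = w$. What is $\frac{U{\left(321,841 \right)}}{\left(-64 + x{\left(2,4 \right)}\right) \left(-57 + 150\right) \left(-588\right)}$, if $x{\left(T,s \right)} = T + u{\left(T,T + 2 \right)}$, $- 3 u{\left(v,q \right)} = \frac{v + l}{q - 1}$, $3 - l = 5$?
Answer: $- \frac{841}{1695204} \approx -0.00049611$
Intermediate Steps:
$l = -2$ ($l = 3 - 5 = -2$)
$U{\left(a,w \right)} = - 2 w$
$u{\left(v,q \right)} = - \frac{-2 + v}{3 \left(-1 + q\right)}$ ($u{\left(v,q \right)} = - \frac{\left(v - 2\right) \frac{1}{q - 1}}{3} = - \frac{\left(-2 + v\right) \frac{1}{-1 + q}}{3} = - \frac{\frac{1}{-1 + q} \left(-2 + v\right)}{3} = - \frac{-2 + v}{3 \left(-1 + q\right)}$)
$x{\left(T,s \right)} = T + \frac{2 - T}{3 \left(1 + T\right)}$ ($x{\left(T,s \right)} = T + \frac{2 - T}{3 \left(-1 + \left(T + 2\right)\right)} = T + \frac{2 - T}{3 \left(-1 + \left(2 + T\right)\right)} = T + \frac{2 - T}{3 \left(1 + T\right)}$)
$\frac{U{\left(321,841 \right)}}{\left(-64 + x{\left(2,4 \right)}\right) \left(-57 + 150\right) \left(-588\right)} = \frac{\left(-2\right) 841}{\left(-64 + \frac{2 - 2 + 3 \cdot 2 \left(1 + 2\right)}{3 \left(1 + 2\right)}\right) \left(-57 + 150\right) \left(-588\right)} = - \frac{1682}{\left(-64 + \frac{2 - 2 + 3 \cdot 2 \cdot 3}{3 \cdot 3}\right) 93 \left(-588\right)} = - \frac{1682}{\left(-64 + \frac{1}{3} \cdot \frac{1}{3} \left(2 - 2 + 18\right)\right) 93 \left(-588\right)} = - \frac{1682}{\left(-64 + \frac{1}{3} \cdot \frac{1}{3} \cdot 18\right) 93 \left(-588\right)} = - \frac{1682}{\left(-64 + 2\right) 93 \left(-588\right)} = - \frac{1682}{\left(-62\right) 93 \left(-588\right)} = - \frac{1682}{\left(-5766\right) \left(-588\right)} = - \frac{1682}{3390408} = \left(-1682\right) \frac{1}{3390408} = - \frac{841}{1695204}$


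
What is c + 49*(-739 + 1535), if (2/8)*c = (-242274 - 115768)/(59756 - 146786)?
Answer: 1697975144/43515 ≈ 39020.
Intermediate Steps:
c = 716084/43515 (c = 4*((-242274 - 115768)/(59756 - 146786)) = 4*(-358042/(-87030)) = 4*(-358042*(-1/87030)) = 4*(179021/43515) = 716084/43515 ≈ 16.456)
c + 49*(-739 + 1535) = 716084/43515 + 49*(-739 + 1535) = 716084/43515 + 49*796 = 716084/43515 + 39004 = 1697975144/43515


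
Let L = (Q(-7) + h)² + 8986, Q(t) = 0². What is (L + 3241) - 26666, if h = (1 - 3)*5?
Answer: -14339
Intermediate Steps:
Q(t) = 0
h = -10 (h = -2*5 = -10)
L = 9086 (L = (0 - 10)² + 8986 = (-10)² + 8986 = 100 + 8986 = 9086)
(L + 3241) - 26666 = (9086 + 3241) - 26666 = 12327 - 26666 = -14339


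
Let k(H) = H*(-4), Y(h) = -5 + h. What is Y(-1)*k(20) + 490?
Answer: 970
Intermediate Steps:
k(H) = -4*H
Y(-1)*k(20) + 490 = (-5 - 1)*(-4*20) + 490 = -6*(-80) + 490 = 480 + 490 = 970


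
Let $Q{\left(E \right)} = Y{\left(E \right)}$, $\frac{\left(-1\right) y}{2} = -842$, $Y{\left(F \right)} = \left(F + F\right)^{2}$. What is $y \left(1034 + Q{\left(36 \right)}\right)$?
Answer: $10471112$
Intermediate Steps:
$Y{\left(F \right)} = 4 F^{2}$ ($Y{\left(F \right)} = \left(2 F\right)^{2} = 4 F^{2}$)
$y = 1684$ ($y = \left(-2\right) \left(-842\right) = 1684$)
$Q{\left(E \right)} = 4 E^{2}$
$y \left(1034 + Q{\left(36 \right)}\right) = 1684 \left(1034 + 4 \cdot 36^{2}\right) = 1684 \left(1034 + 4 \cdot 1296\right) = 1684 \left(1034 + 5184\right) = 1684 \cdot 6218 = 10471112$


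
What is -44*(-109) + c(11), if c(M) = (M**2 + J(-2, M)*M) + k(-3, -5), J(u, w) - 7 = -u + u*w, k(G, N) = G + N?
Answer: 4766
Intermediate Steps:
J(u, w) = 7 - u + u*w (J(u, w) = 7 + (-u + u*w) = 7 - u + u*w)
c(M) = -8 + M**2 + M*(9 - 2*M) (c(M) = (M**2 + (7 - 1*(-2) - 2*M)*M) + (-3 - 5) = (M**2 + (7 + 2 - 2*M)*M) - 8 = (M**2 + (9 - 2*M)*M) - 8 = (M**2 + M*(9 - 2*M)) - 8 = -8 + M**2 + M*(9 - 2*M))
-44*(-109) + c(11) = -44*(-109) + (-8 - 1*11**2 + 9*11) = 4796 + (-8 - 1*121 + 99) = 4796 + (-8 - 121 + 99) = 4796 - 30 = 4766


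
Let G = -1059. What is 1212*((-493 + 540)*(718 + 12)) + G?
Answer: 41582661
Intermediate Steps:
1212*((-493 + 540)*(718 + 12)) + G = 1212*((-493 + 540)*(718 + 12)) - 1059 = 1212*(47*730) - 1059 = 1212*34310 - 1059 = 41583720 - 1059 = 41582661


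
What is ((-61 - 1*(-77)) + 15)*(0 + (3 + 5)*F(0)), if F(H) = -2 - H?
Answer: -496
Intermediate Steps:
((-61 - 1*(-77)) + 15)*(0 + (3 + 5)*F(0)) = ((-61 - 1*(-77)) + 15)*(0 + (3 + 5)*(-2 - 1*0)) = ((-61 + 77) + 15)*(0 + 8*(-2 + 0)) = (16 + 15)*(0 + 8*(-2)) = 31*(0 - 16) = 31*(-16) = -496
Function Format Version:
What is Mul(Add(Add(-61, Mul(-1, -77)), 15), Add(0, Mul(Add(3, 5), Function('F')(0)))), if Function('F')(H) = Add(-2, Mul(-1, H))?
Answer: -496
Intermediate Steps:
Mul(Add(Add(-61, Mul(-1, -77)), 15), Add(0, Mul(Add(3, 5), Function('F')(0)))) = Mul(Add(Add(-61, Mul(-1, -77)), 15), Add(0, Mul(Add(3, 5), Add(-2, Mul(-1, 0))))) = Mul(Add(Add(-61, 77), 15), Add(0, Mul(8, Add(-2, 0)))) = Mul(Add(16, 15), Add(0, Mul(8, -2))) = Mul(31, Add(0, -16)) = Mul(31, -16) = -496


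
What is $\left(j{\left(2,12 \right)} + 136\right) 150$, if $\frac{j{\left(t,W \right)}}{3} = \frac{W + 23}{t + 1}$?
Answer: $25650$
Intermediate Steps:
$j{\left(t,W \right)} = \frac{3 \left(23 + W\right)}{1 + t}$ ($j{\left(t,W \right)} = 3 \frac{W + 23}{t + 1} = 3 \frac{23 + W}{1 + t} = \frac{3 \left(23 + W\right)}{1 + t}$)
$\left(j{\left(2,12 \right)} + 136\right) 150 = \left(\frac{3 \left(23 + 12\right)}{1 + 2} + 136\right) 150 = \left(3 \cdot \frac{1}{3} \cdot 35 + 136\right) 150 = \left(35 + 136\right) 150 = 171 \cdot 150 = 25650$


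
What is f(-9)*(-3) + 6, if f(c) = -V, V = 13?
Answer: 45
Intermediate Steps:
f(c) = -13 (f(c) = -1*13 = -13)
f(-9)*(-3) + 6 = -13*(-3) + 6 = 39 + 6 = 45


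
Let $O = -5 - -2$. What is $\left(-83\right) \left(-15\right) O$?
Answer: $-3735$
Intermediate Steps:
$O = -3$ ($O = -5 + 2 = -3$)
$\left(-83\right) \left(-15\right) O = \left(-83\right) \left(-15\right) \left(-3\right) = 1245 \left(-3\right) = -3735$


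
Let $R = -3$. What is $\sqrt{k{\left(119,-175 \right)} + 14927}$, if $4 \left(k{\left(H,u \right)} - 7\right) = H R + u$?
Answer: $19 \sqrt{41} \approx 121.66$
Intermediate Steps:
$k{\left(H,u \right)} = 7 - \frac{3 H}{4} + \frac{u}{4}$ ($k{\left(H,u \right)} = 7 + \frac{H \left(-3\right) + u}{4} = 7 + \frac{- 3 H + u}{4} = 7 + \frac{u - 3 H}{4} = 7 - \left(- \frac{u}{4} + \frac{3 H}{4}\right) = 7 - \frac{3 H}{4} + \frac{u}{4}$)
$\sqrt{k{\left(119,-175 \right)} + 14927} = \sqrt{\left(7 - \frac{357}{4} + \frac{1}{4} \left(-175\right)\right) + 14927} = \sqrt{\left(7 - \frac{357}{4} - \frac{175}{4}\right) + 14927} = \sqrt{-126 + 14927} = \sqrt{14801} = 19 \sqrt{41}$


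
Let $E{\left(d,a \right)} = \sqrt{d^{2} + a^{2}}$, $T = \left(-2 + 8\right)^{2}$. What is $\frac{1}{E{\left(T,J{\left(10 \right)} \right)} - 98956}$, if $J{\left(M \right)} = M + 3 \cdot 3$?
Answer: $- \frac{98956}{9792288279} - \frac{\sqrt{1657}}{9792288279} \approx -1.011 \cdot 10^{-5}$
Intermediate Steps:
$J{\left(M \right)} = 9 + M$ ($J{\left(M \right)} = M + 9 = 9 + M$)
$T = 36$ ($T = 6^{2} = 36$)
$E{\left(d,a \right)} = \sqrt{a^{2} + d^{2}}$
$\frac{1}{E{\left(T,J{\left(10 \right)} \right)} - 98956} = \frac{1}{\sqrt{\left(9 + 10\right)^{2} + 36^{2}} - 98956} = \frac{1}{\sqrt{19^{2} + 1296} - 98956} = \frac{1}{\sqrt{361 + 1296} - 98956} = \frac{1}{\sqrt{1657} - 98956} = \frac{1}{-98956 + \sqrt{1657}}$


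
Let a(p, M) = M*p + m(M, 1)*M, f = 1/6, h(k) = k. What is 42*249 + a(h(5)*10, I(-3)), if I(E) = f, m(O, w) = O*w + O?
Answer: 188395/18 ≈ 10466.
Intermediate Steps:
m(O, w) = O + O*w
f = ⅙ ≈ 0.16667
I(E) = ⅙
a(p, M) = 2*M² + M*p (a(p, M) = M*p + (M*(1 + 1))*M = M*p + (M*2)*M = M*p + (2*M)*M = M*p + 2*M² = 2*M² + M*p)
42*249 + a(h(5)*10, I(-3)) = 42*249 + (5*10 + 2*(⅙))/6 = 10458 + (50 + ⅓)/6 = 10458 + (⅙)*(151/3) = 10458 + 151/18 = 188395/18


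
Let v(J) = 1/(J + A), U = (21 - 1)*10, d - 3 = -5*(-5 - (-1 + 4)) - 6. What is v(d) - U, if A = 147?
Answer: -36799/184 ≈ -199.99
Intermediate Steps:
d = 37 (d = 3 + (-5*(-5 - (-1 + 4)) - 6) = 3 + (-5*(-5 - 1*3) - 6) = 3 + (-5*(-5 - 3) - 6) = 3 + (-5*(-8) - 6) = 3 + (40 - 6) = 3 + 34 = 37)
U = 200 (U = 20*10 = 200)
v(J) = 1/(147 + J) (v(J) = 1/(J + 147) = 1/(147 + J))
v(d) - U = 1/(147 + 37) - 1*200 = 1/184 - 200 = -36799/184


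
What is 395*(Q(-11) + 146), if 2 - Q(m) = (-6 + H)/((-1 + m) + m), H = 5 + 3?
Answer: 1345370/23 ≈ 58494.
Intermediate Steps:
H = 8
Q(m) = 2 - 2/(-1 + 2*m) (Q(m) = 2 - (-6 + 8)/((-1 + m) + m) = 2 - 2/(-1 + 2*m))
395*(Q(-11) + 146) = 395*(4*(-1 - 11)/(-1 + 2*(-11)) + 146) = 395*(4*(-12)/(-1 - 22) + 146) = 395*(4*(-12)/(-23) + 146) = 395*(4*(-1/23)*(-12) + 146) = 395*(48/23 + 146) = 395*(3406/23) = 1345370/23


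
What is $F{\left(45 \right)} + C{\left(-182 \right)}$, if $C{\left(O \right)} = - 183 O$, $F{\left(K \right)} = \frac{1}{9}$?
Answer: $\frac{299755}{9} \approx 33306.0$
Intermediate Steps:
$F{\left(K \right)} = \frac{1}{9}$
$F{\left(45 \right)} + C{\left(-182 \right)} = \frac{1}{9} - -33306 = \frac{1}{9} + 33306 = \frac{299755}{9}$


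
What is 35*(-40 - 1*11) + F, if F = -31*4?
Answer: -1909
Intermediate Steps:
F = -124
35*(-40 - 1*11) + F = 35*(-40 - 1*11) - 124 = 35*(-40 - 11) - 124 = 35*(-51) - 124 = -1785 - 124 = -1909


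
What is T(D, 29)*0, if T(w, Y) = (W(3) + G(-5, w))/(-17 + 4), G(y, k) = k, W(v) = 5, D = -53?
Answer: 0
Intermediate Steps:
T(w, Y) = -5/13 - w/13 (T(w, Y) = (5 + w)/(-17 + 4) = (5 + w)/(-13) = (5 + w)*(-1/13) = -5/13 - w/13)
T(D, 29)*0 = (-5/13 - 1/13*(-53))*0 = (-5/13 + 53/13)*0 = (48/13)*0 = 0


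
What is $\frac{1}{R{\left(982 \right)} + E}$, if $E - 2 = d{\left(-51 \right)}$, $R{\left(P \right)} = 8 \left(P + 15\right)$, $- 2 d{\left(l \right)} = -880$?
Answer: $\frac{1}{8418} \approx 0.00011879$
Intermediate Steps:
$d{\left(l \right)} = 440$ ($d{\left(l \right)} = \left(- \frac{1}{2}\right) \left(-880\right) = 440$)
$R{\left(P \right)} = 120 + 8 P$ ($R{\left(P \right)} = 8 \left(15 + P\right) = 120 + 8 P$)
$E = 442$ ($E = 2 + 440 = 442$)
$\frac{1}{R{\left(982 \right)} + E} = \frac{1}{\left(120 + 8 \cdot 982\right) + 442} = \frac{1}{\left(120 + 7856\right) + 442} = \frac{1}{7976 + 442} = \frac{1}{8418}$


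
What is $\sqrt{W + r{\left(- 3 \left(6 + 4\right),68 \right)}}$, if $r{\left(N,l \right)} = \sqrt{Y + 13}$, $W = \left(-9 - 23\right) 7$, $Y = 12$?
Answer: $i \sqrt{219} \approx 14.799 i$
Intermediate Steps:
$W = -224$ ($W = \left(-32\right) 7 = -224$)
$r{\left(N,l \right)} = 5$ ($r{\left(N,l \right)} = \sqrt{12 + 13} = \sqrt{25} = 5$)
$\sqrt{W + r{\left(- 3 \left(6 + 4\right),68 \right)}} = \sqrt{-224 + 5} = \sqrt{-219} = i \sqrt{219}$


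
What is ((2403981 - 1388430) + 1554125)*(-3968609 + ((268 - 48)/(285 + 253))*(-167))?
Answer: -2743319776832116/269 ≈ -1.0198e+13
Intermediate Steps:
((2403981 - 1388430) + 1554125)*(-3968609 + ((268 - 48)/(285 + 253))*(-167)) = (1015551 + 1554125)*(-3968609 + (220/538)*(-167)) = 2569676*(-3968609 + (220*(1/538))*(-167)) = 2569676*(-3968609 + (110/269)*(-167)) = 2569676*(-3968609 - 18370/269) = 2569676*(-1067574191/269) = -2743319776832116/269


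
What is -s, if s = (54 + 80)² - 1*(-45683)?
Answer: -63639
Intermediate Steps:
s = 63639 (s = 134² + 45683 = 17956 + 45683 = 63639)
-s = -1*63639 = -63639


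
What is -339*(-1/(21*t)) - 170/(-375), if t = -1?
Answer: -8237/525 ≈ -15.690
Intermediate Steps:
-339*(-1/(21*t)) - 170/(-375) = -339/((-3*(-1)*1)*7) - 170/(-375) = -339/((3*1)*7) - 170*(-1/375) = -339/(3*7) + 34/75 = -339/21 + 34/75 = -339*1/21 + 34/75 = -113/7 + 34/75 = -8237/525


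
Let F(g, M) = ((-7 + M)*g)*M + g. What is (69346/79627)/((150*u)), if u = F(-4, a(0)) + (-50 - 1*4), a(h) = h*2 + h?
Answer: -34673/346377450 ≈ -0.00010010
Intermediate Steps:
a(h) = 3*h (a(h) = 2*h + h = 3*h)
F(g, M) = g + M*g*(-7 + M) (F(g, M) = (g*(-7 + M))*M + g = M*g*(-7 + M) + g = g + M*g*(-7 + M))
u = -58 (u = -4*(1 + (3*0)² - 21*0) + (-50 - 1*4) = -4*(1 + 0² - 7*0) + (-50 - 4) = -4*(1 + 0 + 0) - 54 = -4*1 - 54 = -4 - 54 = -58)
(69346/79627)/((150*u)) = (69346/79627)/((150*(-58))) = (69346*(1/79627))/(-8700) = (69346/79627)*(-1/8700) = -34673/346377450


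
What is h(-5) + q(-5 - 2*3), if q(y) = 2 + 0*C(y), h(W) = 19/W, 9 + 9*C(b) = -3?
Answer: -9/5 ≈ -1.8000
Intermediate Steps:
C(b) = -4/3 (C(b) = -1 + (⅑)*(-3) = -1 - ⅓ = -4/3)
q(y) = 2 (q(y) = 2 + 0*(-4/3) = 2 + 0 = 2)
h(-5) + q(-5 - 2*3) = 19/(-5) + 2 = 19*(-⅕) + 2 = -19/5 + 2 = -9/5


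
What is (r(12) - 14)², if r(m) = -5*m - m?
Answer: 7396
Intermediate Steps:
r(m) = -6*m
(r(12) - 14)² = (-6*12 - 14)² = (-72 - 14)² = (-86)² = 7396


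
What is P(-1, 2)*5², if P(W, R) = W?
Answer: -25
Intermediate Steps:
P(-1, 2)*5² = -1*5² = -1*25 = -25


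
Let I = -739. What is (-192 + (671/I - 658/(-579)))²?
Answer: 6733088505049201/183082150161 ≈ 36776.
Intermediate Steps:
(-192 + (671/I - 658/(-579)))² = (-192 + (671/(-739) - 658/(-579)))² = (-192 + (671*(-1/739) - 658*(-1/579)))² = (-192 + (-671/739 + 658/579))² = (-192 + 97753/427881)² = (-82055399/427881)² = 6733088505049201/183082150161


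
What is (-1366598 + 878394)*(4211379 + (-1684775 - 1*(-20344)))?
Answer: -1243430201392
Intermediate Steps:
(-1366598 + 878394)*(4211379 + (-1684775 - 1*(-20344))) = -488204*(4211379 + (-1684775 + 20344)) = -488204*(4211379 - 1664431) = -488204*2546948 = -1243430201392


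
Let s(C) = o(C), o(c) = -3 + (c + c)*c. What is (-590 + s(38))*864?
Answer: 1982880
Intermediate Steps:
o(c) = -3 + 2*c**2 (o(c) = -3 + (2*c)*c = -3 + 2*c**2)
s(C) = -3 + 2*C**2
(-590 + s(38))*864 = (-590 + (-3 + 2*38**2))*864 = (-590 + (-3 + 2*1444))*864 = (-590 + (-3 + 2888))*864 = (-590 + 2885)*864 = 2295*864 = 1982880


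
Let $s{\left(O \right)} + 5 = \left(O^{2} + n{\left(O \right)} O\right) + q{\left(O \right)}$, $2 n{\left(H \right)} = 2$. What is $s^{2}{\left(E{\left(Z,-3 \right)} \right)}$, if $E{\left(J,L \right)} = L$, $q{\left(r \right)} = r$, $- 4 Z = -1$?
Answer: $4$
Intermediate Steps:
$Z = \frac{1}{4}$ ($Z = \left(- \frac{1}{4}\right) \left(-1\right) = \frac{1}{4} \approx 0.25$)
$n{\left(H \right)} = 1$ ($n{\left(H \right)} = \frac{1}{2} \cdot 2 = 1$)
$s{\left(O \right)} = -5 + O^{2} + 2 O$ ($s{\left(O \right)} = -5 + \left(\left(O^{2} + 1 O\right) + O\right) = -5 + \left(\left(O^{2} + O\right) + O\right) = -5 + \left(\left(O + O^{2}\right) + O\right) = -5 + \left(O^{2} + 2 O\right) = -5 + O^{2} + 2 O$)
$s^{2}{\left(E{\left(Z,-3 \right)} \right)} = \left(-5 + \left(-3\right)^{2} + 2 \left(-3\right)\right)^{2} = \left(-5 + 9 - 6\right)^{2} = \left(-2\right)^{2} = 4$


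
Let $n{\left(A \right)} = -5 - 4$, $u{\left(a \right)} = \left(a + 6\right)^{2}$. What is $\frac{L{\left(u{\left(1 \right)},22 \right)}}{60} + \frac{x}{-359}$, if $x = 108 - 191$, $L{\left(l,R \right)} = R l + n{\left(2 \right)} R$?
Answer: $\frac{16045}{1077} \approx 14.898$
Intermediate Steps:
$u{\left(a \right)} = \left(6 + a\right)^{2}$
$n{\left(A \right)} = -9$
$L{\left(l,R \right)} = - 9 R + R l$ ($L{\left(l,R \right)} = R l - 9 R = - 9 R + R l$)
$x = -83$
$\frac{L{\left(u{\left(1 \right)},22 \right)}}{60} + \frac{x}{-359} = \frac{22 \left(-9 + \left(6 + 1\right)^{2}\right)}{60} - \frac{83}{-359} = 22 \left(-9 + 7^{2}\right) \frac{1}{60} - - \frac{83}{359} = 22 \left(-9 + 49\right) \frac{1}{60} + \frac{83}{359} = 22 \cdot 40 \cdot \frac{1}{60} + \frac{83}{359} = 880 \cdot \frac{1}{60} + \frac{83}{359} = \frac{44}{3} + \frac{83}{359} = \frac{16045}{1077}$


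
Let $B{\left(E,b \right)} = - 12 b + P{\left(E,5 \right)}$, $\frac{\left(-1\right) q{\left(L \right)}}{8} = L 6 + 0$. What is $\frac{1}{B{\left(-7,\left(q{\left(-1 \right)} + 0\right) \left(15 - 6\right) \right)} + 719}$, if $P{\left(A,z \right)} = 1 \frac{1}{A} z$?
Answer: $- \frac{7}{31260} \approx -0.00022393$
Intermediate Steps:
$q{\left(L \right)} = - 48 L$ ($q{\left(L \right)} = - 8 \left(L 6 + 0\right) = - 8 \left(6 L + 0\right) = - 8 \cdot 6 L = - 48 L$)
$P{\left(A,z \right)} = \frac{z}{A}$
$B{\left(E,b \right)} = - 12 b + \frac{5}{E}$
$\frac{1}{B{\left(-7,\left(q{\left(-1 \right)} + 0\right) \left(15 - 6\right) \right)} + 719} = \frac{1}{\left(- 12 \left(\left(-48\right) \left(-1\right) + 0\right) \left(15 - 6\right) + \frac{5}{-7}\right) + 719} = \frac{1}{\left(- 12 \left(48 + 0\right) 9 + 5 \left(- \frac{1}{7}\right)\right) + 719} = \frac{1}{\left(- 12 \cdot 48 \cdot 9 - \frac{5}{7}\right) + 719} = \frac{1}{\left(\left(-12\right) 432 - \frac{5}{7}\right) + 719} = \frac{1}{\left(-5184 - \frac{5}{7}\right) + 719} = \frac{1}{- \frac{36293}{7} + 719} = \frac{1}{- \frac{31260}{7}} = - \frac{7}{31260}$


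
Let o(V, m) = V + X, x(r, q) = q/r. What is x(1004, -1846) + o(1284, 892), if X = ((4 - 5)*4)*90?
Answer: 462925/502 ≈ 922.16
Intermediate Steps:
X = -360 (X = -1*4*90 = -4*90 = -360)
o(V, m) = -360 + V (o(V, m) = V - 360 = -360 + V)
x(1004, -1846) + o(1284, 892) = -1846/1004 + (-360 + 1284) = -1846*1/1004 + 924 = -923/502 + 924 = 462925/502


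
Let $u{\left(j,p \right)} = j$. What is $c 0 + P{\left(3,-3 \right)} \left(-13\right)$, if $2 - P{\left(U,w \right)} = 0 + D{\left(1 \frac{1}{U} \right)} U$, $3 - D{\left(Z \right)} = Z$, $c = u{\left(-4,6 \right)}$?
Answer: $78$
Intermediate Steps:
$c = -4$
$D{\left(Z \right)} = 3 - Z$
$P{\left(U,w \right)} = 2 - U \left(3 - \frac{1}{U}\right)$ ($P{\left(U,w \right)} = 2 - \left(0 + \left(3 - 1 \frac{1}{U}\right) U\right) = 2 - \left(0 + \left(3 - \frac{1}{U}\right) U\right) = 2 - \left(0 + U \left(3 - \frac{1}{U}\right)\right) = 2 - U \left(3 - \frac{1}{U}\right)$)
$c 0 + P{\left(3,-3 \right)} \left(-13\right) = \left(-4\right) 0 + \left(3 - 9\right) \left(-13\right) = 0 + \left(3 - 9\right) \left(-13\right) = 0 - -78 = 0 + 78 = 78$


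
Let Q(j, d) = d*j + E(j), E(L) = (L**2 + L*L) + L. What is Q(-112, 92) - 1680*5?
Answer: 6272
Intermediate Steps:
E(L) = L + 2*L**2 (E(L) = (L**2 + L**2) + L = 2*L**2 + L = L + 2*L**2)
Q(j, d) = d*j + j*(1 + 2*j)
Q(-112, 92) - 1680*5 = -112*(1 + 92 + 2*(-112)) - 1680*5 = -112*(1 + 92 - 224) - 8400 = -112*(-131) - 8400 = 14672 - 8400 = 6272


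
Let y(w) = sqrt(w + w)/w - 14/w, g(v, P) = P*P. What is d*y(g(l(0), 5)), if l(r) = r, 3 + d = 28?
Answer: -14 + 5*sqrt(2) ≈ -6.9289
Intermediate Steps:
d = 25 (d = -3 + 28 = 25)
g(v, P) = P**2
y(w) = -14/w + sqrt(2)/sqrt(w) (y(w) = sqrt(2*w)/w - 14/w = (sqrt(2)*sqrt(w))/w - 14/w = sqrt(2)/sqrt(w) - 14/w = -14/w + sqrt(2)/sqrt(w))
d*y(g(l(0), 5)) = 25*(-14/(5**2) + sqrt(2)/sqrt(5**2)) = 25*(-14/25 + sqrt(2)/sqrt(25)) = 25*(-14*1/25 + sqrt(2)*(1/5)) = 25*(-14/25 + sqrt(2)/5) = -14 + 5*sqrt(2)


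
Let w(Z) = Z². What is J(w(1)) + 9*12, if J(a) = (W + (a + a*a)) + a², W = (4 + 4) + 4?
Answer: 123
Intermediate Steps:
W = 12 (W = 8 + 4 = 12)
J(a) = 12 + a + 2*a² (J(a) = (12 + (a + a*a)) + a² = (12 + (a + a²)) + a² = (12 + a + a²) + a² = 12 + a + 2*a²)
J(w(1)) + 9*12 = (12 + 1² + 2*(1²)²) + 9*12 = (12 + 1 + 2*1²) + 108 = (12 + 1 + 2*1) + 108 = (12 + 1 + 2) + 108 = 15 + 108 = 123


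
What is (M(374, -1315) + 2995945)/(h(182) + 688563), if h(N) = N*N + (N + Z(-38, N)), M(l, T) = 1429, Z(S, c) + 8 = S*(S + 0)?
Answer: 2997374/723305 ≈ 4.1440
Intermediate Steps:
Z(S, c) = -8 + S**2 (Z(S, c) = -8 + S*(S + 0) = -8 + S*S = -8 + S**2)
h(N) = 1436 + N + N**2 (h(N) = N*N + (N + (-8 + (-38)**2)) = N**2 + (N + (-8 + 1444)) = N**2 + (N + 1436) = N**2 + (1436 + N) = 1436 + N + N**2)
(M(374, -1315) + 2995945)/(h(182) + 688563) = (1429 + 2995945)/((1436 + 182 + 182**2) + 688563) = 2997374/((1436 + 182 + 33124) + 688563) = 2997374/(34742 + 688563) = 2997374/723305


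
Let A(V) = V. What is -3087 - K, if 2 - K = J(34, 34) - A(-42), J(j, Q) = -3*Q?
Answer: -3149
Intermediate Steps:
K = 62 (K = 2 - (-3*34 - 1*(-42)) = 2 - (-102 + 42) = 2 - 1*(-60) = 2 + 60 = 62)
-3087 - K = -3087 - 1*62 = -3087 - 62 = -3149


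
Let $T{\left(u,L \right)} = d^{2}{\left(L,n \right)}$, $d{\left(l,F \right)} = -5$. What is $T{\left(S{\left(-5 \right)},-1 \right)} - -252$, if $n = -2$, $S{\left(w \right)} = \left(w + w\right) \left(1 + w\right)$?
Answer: $277$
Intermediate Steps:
$S{\left(w \right)} = 2 w \left(1 + w\right)$
$T{\left(u,L \right)} = 25$ ($T{\left(u,L \right)} = \left(-5\right)^{2} = 25$)
$T{\left(S{\left(-5 \right)},-1 \right)} - -252 = 25 - -252 = 25 + 252 = 277$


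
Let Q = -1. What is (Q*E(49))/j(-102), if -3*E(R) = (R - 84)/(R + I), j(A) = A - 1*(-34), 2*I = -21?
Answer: 5/1122 ≈ 0.0044563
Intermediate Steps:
I = -21/2 (I = (1/2)*(-21) = -21/2 ≈ -10.500)
j(A) = 34 + A (j(A) = A + 34 = 34 + A)
E(R) = -(-84 + R)/(3*(-21/2 + R)) (E(R) = -(R - 84)/(3*(R - 21/2)) = -(-84 + R)/(3*(-21/2 + R)))
(Q*E(49))/j(-102) = (-2*(84 - 1*49)/(3*(-21 + 2*49)))/(34 - 102) = -2*(84 - 49)/(3*(-21 + 98))/(-68) = -2*35/(3*77)*(-1/68) = -1*10/33*(-1/68) = -10/33*(-1/68) = 5/1122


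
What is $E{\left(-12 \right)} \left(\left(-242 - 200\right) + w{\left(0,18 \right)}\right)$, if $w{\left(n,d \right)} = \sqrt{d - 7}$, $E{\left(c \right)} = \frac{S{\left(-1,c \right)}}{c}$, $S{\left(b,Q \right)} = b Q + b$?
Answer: $\frac{2431}{6} - \frac{11 \sqrt{11}}{12} \approx 402.13$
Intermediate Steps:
$S{\left(b,Q \right)} = b + Q b$ ($S{\left(b,Q \right)} = Q b + b = b + Q b$)
$E{\left(c \right)} = \frac{-1 - c}{c}$ ($E{\left(c \right)} = \frac{\left(-1\right) \left(1 + c\right)}{c} = \frac{-1 - c}{c}$)
$w{\left(n,d \right)} = \sqrt{-7 + d}$
$E{\left(-12 \right)} \left(\left(-242 - 200\right) + w{\left(0,18 \right)}\right) = \frac{-1 - -12}{-12} \left(\left(-242 - 200\right) + \sqrt{-7 + 18}\right) = - \frac{-1 + 12}{12} \left(-442 + \sqrt{11}\right) = \left(- \frac{1}{12}\right) 11 \left(-442 + \sqrt{11}\right) = - \frac{11 \left(-442 + \sqrt{11}\right)}{12} = \frac{2431}{6} - \frac{11 \sqrt{11}}{12}$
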